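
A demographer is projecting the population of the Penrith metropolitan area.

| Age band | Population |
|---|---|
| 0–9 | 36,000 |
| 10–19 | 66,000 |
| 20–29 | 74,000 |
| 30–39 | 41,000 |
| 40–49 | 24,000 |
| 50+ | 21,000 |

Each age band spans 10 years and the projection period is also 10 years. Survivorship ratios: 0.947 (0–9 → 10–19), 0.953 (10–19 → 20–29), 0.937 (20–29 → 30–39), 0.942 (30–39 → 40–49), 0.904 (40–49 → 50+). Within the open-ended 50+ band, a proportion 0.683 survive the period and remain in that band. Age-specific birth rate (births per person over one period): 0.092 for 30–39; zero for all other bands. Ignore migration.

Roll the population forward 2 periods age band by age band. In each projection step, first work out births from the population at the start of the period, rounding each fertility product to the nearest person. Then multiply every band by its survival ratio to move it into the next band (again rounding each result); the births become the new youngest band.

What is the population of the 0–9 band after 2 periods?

6379

(Bands numbered youngest = 1 to oldest = 6.)
[period 1]
Births: 41000 × 0.092 = 3772
Band 2: 36000 × 0.947 = 34092
Band 3: 66000 × 0.953 = 62898
Band 4: 74000 × 0.937 = 69338
Band 5: 41000 × 0.942 = 38622
Band 6: 24000 × 0.904 + 21000 × 0.683 = 21696 + 14343 = 36039
End of period: [3772, 34092, 62898, 69338, 38622, 36039]
[period 2]
Births: 69338 × 0.092 = 6379
Band 2: 3772 × 0.947 = 3572
Band 3: 34092 × 0.953 = 32490
Band 4: 62898 × 0.937 = 58935
Band 5: 69338 × 0.942 = 65316
Band 6: 38622 × 0.904 + 36039 × 0.683 = 34914 + 24615 = 59529
End of period: [6379, 3572, 32490, 58935, 65316, 59529]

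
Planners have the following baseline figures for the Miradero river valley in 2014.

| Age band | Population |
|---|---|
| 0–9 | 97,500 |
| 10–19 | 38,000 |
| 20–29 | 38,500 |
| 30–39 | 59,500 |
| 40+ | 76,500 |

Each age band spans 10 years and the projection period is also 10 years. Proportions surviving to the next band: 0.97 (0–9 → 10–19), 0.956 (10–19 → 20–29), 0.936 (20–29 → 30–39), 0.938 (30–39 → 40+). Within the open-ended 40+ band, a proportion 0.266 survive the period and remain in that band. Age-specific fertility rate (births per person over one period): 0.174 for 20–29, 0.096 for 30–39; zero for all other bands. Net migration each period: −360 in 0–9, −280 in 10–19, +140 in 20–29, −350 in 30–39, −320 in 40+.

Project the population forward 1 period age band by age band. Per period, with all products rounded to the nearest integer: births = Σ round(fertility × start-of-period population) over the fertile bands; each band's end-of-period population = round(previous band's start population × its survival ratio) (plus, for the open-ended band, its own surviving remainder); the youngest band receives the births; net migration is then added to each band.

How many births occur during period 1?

Let group 1 be 0–9 through group 5 = 40+.
Period 1.
Births: 38500 * 0.174 = 6699  |  59500 * 0.096 = 5712 — total 12411
Group 2: 97500 * 0.97 = 94575
Group 3: 38000 * 0.956 = 36328
Group 4: 38500 * 0.936 = 36036
Group 5: 59500 * 0.938 + 76500 * 0.266 = 55811 + 20349 = 76160
Net migration: Group 1 − 360 → 12051; Group 2 − 280 → 94295; Group 3 + 140 → 36468; Group 4 − 350 → 35686; Group 5 − 320 → 75840
End of period: [12051, 94295, 36468, 35686, 75840]

12411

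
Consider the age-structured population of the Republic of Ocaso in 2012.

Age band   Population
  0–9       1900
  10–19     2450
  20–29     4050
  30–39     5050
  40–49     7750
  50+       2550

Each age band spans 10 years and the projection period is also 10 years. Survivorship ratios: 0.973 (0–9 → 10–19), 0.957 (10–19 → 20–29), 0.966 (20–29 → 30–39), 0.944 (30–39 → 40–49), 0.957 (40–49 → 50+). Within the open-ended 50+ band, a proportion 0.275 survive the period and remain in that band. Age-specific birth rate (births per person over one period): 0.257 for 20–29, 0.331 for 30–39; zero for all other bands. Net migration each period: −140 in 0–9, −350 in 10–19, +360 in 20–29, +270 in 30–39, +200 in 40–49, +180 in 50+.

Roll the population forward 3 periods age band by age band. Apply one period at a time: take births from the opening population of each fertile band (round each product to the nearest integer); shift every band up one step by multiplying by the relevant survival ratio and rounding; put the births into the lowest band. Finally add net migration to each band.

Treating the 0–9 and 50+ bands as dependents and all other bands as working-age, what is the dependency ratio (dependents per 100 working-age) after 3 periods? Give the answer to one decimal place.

83.4

After projecting period 1:
Births: 4050 × 0.257 = 1041 ; 5050 × 0.331 = 1672 → total 2713
10–19: 1900 × 0.973 = 1849
20–29: 2450 × 0.957 = 2345
30–39: 4050 × 0.966 = 3912
40–49: 5050 × 0.944 = 4767
50+: 7750 × 0.957 + 2550 × 0.275 = 7417 + 701 = 8118
Net migration: 0–9 − 140 → 2573; 10–19 − 350 → 1499; 20–29 + 360 → 2705; 30–39 + 270 → 4182; 40–49 + 200 → 4967; 50+ + 180 → 8298
Population now: 0–9=2573, 10–19=1499, 20–29=2705, 30–39=4182, 40–49=4967, 50+=8298
After projecting period 2:
Births: 2705 × 0.257 = 695 ; 4182 × 0.331 = 1384 → total 2079
10–19: 2573 × 0.973 = 2504
20–29: 1499 × 0.957 = 1435
30–39: 2705 × 0.966 = 2613
40–49: 4182 × 0.944 = 3948
50+: 4967 × 0.957 + 8298 × 0.275 = 4753 + 2282 = 7035
Net migration: 0–9 − 140 → 1939; 10–19 − 350 → 2154; 20–29 + 360 → 1795; 30–39 + 270 → 2883; 40–49 + 200 → 4148; 50+ + 180 → 7215
Population now: 0–9=1939, 10–19=2154, 20–29=1795, 30–39=2883, 40–49=4148, 50+=7215
After projecting period 3:
Births: 1795 × 0.257 = 461 ; 2883 × 0.331 = 954 → total 1415
10–19: 1939 × 0.973 = 1887
20–29: 2154 × 0.957 = 2061
30–39: 1795 × 0.966 = 1734
40–49: 2883 × 0.944 = 2722
50+: 4148 × 0.957 + 7215 × 0.275 = 3970 + 1984 = 5954
Net migration: 0–9 − 140 → 1275; 10–19 − 350 → 1537; 20–29 + 360 → 2421; 30–39 + 270 → 2004; 40–49 + 200 → 2922; 50+ + 180 → 6134
Population now: 0–9=1275, 10–19=1537, 20–29=2421, 30–39=2004, 40–49=2922, 50+=6134
Dependents (band 0–9 + band 50+) = 1275 + 6134 = 7409; working-age = 8884; ratio = 7409/8884 × 100 = 83.4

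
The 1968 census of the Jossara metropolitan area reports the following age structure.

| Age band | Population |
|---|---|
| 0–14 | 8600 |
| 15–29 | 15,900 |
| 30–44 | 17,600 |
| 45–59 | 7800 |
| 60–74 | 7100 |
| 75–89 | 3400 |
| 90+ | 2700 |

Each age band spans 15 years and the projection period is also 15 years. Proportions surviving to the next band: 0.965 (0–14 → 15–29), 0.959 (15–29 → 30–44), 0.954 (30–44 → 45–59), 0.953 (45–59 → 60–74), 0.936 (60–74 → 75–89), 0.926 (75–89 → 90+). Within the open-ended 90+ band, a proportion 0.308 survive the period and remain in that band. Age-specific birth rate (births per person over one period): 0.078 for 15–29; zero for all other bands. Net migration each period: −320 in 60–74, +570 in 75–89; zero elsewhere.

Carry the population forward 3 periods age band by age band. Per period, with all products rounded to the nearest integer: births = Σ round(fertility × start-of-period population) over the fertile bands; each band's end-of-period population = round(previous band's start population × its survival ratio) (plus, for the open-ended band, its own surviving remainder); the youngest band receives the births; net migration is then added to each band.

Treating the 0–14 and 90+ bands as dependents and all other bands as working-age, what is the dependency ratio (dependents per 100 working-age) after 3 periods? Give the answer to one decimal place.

24.2

Let group 1 be 0–14 through group 7 = 90+.
[period 1]
Births: 15900 * 0.078 = 1240
Group 2: 8600 * 0.965 = 8299
Group 3: 15900 * 0.959 = 15248
Group 4: 17600 * 0.954 = 16790
Group 5: 7800 * 0.953 = 7433
Group 6: 7100 * 0.936 = 6646
Group 7: 3400 * 0.926 + 2700 * 0.308 = 3148 + 832 = 3980
Net migration: Group 5 − 320 → 7113; Group 6 + 570 → 7216
Population now: 0–14=1240, 15–29=8299, 30–44=15248, 45–59=16790, 60–74=7113, 75–89=7216, 90+=3980
[period 2]
Births: 8299 * 0.078 = 647
Group 2: 1240 * 0.965 = 1197
Group 3: 8299 * 0.959 = 7959
Group 4: 15248 * 0.954 = 14547
Group 5: 16790 * 0.953 = 16001
Group 6: 7113 * 0.936 = 6658
Group 7: 7216 * 0.926 + 3980 * 0.308 = 6682 + 1226 = 7908
Net migration: Group 5 − 320 → 15681; Group 6 + 570 → 7228
Population now: 0–14=647, 15–29=1197, 30–44=7959, 45–59=14547, 60–74=15681, 75–89=7228, 90+=7908
[period 3]
Births: 1197 * 0.078 = 93
Group 2: 647 * 0.965 = 624
Group 3: 1197 * 0.959 = 1148
Group 4: 7959 * 0.954 = 7593
Group 5: 14547 * 0.953 = 13863
Group 6: 15681 * 0.936 = 14677
Group 7: 7228 * 0.926 + 7908 * 0.308 = 6693 + 2436 = 9129
Net migration: Group 5 − 320 → 13543; Group 6 + 570 → 15247
Population now: 0–14=93, 15–29=624, 30–44=1148, 45–59=7593, 60–74=13543, 75–89=15247, 90+=9129
Dependents (band 0–14 + band 90+) = 93 + 9129 = 9222; working-age = 38155; ratio = 9222/38155 × 100 = 24.2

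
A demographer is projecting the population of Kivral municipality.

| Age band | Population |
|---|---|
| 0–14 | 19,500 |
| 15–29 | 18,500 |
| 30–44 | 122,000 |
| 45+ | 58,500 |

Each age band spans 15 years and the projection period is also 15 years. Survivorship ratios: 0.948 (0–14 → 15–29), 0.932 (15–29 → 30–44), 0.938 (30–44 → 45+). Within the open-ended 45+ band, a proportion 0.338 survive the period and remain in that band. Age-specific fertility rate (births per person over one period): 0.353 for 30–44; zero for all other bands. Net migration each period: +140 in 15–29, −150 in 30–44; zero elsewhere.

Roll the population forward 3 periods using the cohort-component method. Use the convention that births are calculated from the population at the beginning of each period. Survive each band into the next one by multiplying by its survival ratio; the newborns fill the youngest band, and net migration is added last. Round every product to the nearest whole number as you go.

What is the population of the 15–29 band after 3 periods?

5859

After projecting period 1:
Births: 122000 × 0.353 = 43066
15–29: 19500 × 0.948 = 18486
30–44: 18500 × 0.932 = 17242
45+: 122000 × 0.938 + 58500 × 0.338 = 114436 + 19773 = 134209
Net migration: 15–29 + 140 → 18626; 30–44 − 150 → 17092
Giving 43066 / 18626 / 17092 / 134209.
After projecting period 2:
Births: 17092 × 0.353 = 6033
15–29: 43066 × 0.948 = 40827
30–44: 18626 × 0.932 = 17359
45+: 17092 × 0.938 + 134209 × 0.338 = 16032 + 45363 = 61395
Net migration: 15–29 + 140 → 40967; 30–44 − 150 → 17209
Giving 6033 / 40967 / 17209 / 61395.
After projecting period 3:
Births: 17209 × 0.353 = 6075
15–29: 6033 × 0.948 = 5719
30–44: 40967 × 0.932 = 38181
45+: 17209 × 0.938 + 61395 × 0.338 = 16142 + 20752 = 36894
Net migration: 15–29 + 140 → 5859; 30–44 − 150 → 38031
Giving 6075 / 5859 / 38031 / 36894.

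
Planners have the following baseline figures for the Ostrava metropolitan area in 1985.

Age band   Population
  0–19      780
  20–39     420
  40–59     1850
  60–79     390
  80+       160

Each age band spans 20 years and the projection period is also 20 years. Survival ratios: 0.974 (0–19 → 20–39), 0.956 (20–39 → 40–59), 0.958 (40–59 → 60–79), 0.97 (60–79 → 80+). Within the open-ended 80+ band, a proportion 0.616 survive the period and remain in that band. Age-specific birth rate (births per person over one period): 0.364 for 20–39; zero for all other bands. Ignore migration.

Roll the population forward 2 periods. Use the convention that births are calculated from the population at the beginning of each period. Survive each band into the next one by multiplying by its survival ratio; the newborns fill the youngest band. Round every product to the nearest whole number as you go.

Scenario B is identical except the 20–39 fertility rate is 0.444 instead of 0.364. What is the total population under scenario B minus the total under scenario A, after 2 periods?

92

Let band 1 be 0–19 through band 5 = 80+.
— Period 1 —
Births: 420 * 0.364 = 153
Band 2: 780 * 0.974 = 760
Band 3: 420 * 0.956 = 402
Band 4: 1850 * 0.958 = 1772
Band 5: 390 * 0.97 + 160 * 0.616 = 378 + 99 = 477
→ [153, 760, 402, 1772, 477]
— Period 2 —
Births: 760 * 0.364 = 277
Band 2: 153 * 0.974 = 149
Band 3: 760 * 0.956 = 727
Band 4: 402 * 0.958 = 385
Band 5: 1772 * 0.97 + 477 * 0.616 = 1719 + 294 = 2013
→ [277, 149, 727, 385, 2013]
Scenario A total after 2 periods: 3551
Scenario B projection —
— Period 1 —
Births: 420 * 0.444 = 186
Band 2: 780 * 0.974 = 760
Band 3: 420 * 0.956 = 402
Band 4: 1850 * 0.958 = 1772
Band 5: 390 * 0.97 + 160 * 0.616 = 378 + 99 = 477
→ [186, 760, 402, 1772, 477]
— Period 2 —
Births: 760 * 0.444 = 337
Band 2: 186 * 0.974 = 181
Band 3: 760 * 0.956 = 727
Band 4: 402 * 0.958 = 385
Band 5: 1772 * 0.97 + 477 * 0.616 = 1719 + 294 = 2013
→ [337, 181, 727, 385, 2013]
Scenario B total after 2 periods: 3643
Difference B − A = 3643 − 3551 = 92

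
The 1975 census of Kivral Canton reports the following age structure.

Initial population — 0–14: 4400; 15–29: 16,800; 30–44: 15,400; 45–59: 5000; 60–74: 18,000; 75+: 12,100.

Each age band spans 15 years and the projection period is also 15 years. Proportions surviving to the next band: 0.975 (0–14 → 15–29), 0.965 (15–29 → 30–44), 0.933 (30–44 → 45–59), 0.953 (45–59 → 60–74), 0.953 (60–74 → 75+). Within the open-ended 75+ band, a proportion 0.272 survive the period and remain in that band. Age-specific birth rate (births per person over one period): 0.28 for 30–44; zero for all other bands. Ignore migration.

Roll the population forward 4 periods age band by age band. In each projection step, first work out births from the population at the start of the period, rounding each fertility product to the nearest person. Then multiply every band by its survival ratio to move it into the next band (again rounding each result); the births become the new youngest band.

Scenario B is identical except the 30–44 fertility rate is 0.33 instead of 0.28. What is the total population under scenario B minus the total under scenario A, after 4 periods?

Let group 1 be 0–14 through group 6 = 75+.
— Period 1 —
Births: 15400 × 0.28 = 4312
Group 2: 4400 × 0.975 = 4290
Group 3: 16800 × 0.965 = 16212
Group 4: 15400 × 0.933 = 14368
Group 5: 5000 × 0.953 = 4765
Group 6: 18000 × 0.953 + 12100 × 0.272 = 17154 + 3291 = 20445
Population now: 0–14=4312, 15–29=4290, 30–44=16212, 45–59=14368, 60–74=4765, 75+=20445
— Period 2 —
Births: 16212 × 0.28 = 4539
Group 2: 4312 × 0.975 = 4204
Group 3: 4290 × 0.965 = 4140
Group 4: 16212 × 0.933 = 15126
Group 5: 14368 × 0.953 = 13693
Group 6: 4765 × 0.953 + 20445 × 0.272 = 4541 + 5561 = 10102
Population now: 0–14=4539, 15–29=4204, 30–44=4140, 45–59=15126, 60–74=13693, 75+=10102
— Period 3 —
Births: 4140 × 0.28 = 1159
Group 2: 4539 × 0.975 = 4426
Group 3: 4204 × 0.965 = 4057
Group 4: 4140 × 0.933 = 3863
Group 5: 15126 × 0.953 = 14415
Group 6: 13693 × 0.953 + 10102 × 0.272 = 13049 + 2748 = 15797
Population now: 0–14=1159, 15–29=4426, 30–44=4057, 45–59=3863, 60–74=14415, 75+=15797
— Period 4 —
Births: 4057 × 0.28 = 1136
Group 2: 1159 × 0.975 = 1130
Group 3: 4426 × 0.965 = 4271
Group 4: 4057 × 0.933 = 3785
Group 5: 3863 × 0.953 = 3681
Group 6: 14415 × 0.953 + 15797 × 0.272 = 13737 + 4297 = 18034
Population now: 0–14=1136, 15–29=1130, 30–44=4271, 45–59=3785, 60–74=3681, 75+=18034
Scenario A total after 4 periods: 32037
Scenario B projection —
— Period 1 —
Births: 15400 × 0.33 = 5082
Group 2: 4400 × 0.975 = 4290
Group 3: 16800 × 0.965 = 16212
Group 4: 15400 × 0.933 = 14368
Group 5: 5000 × 0.953 = 4765
Group 6: 18000 × 0.953 + 12100 × 0.272 = 17154 + 3291 = 20445
Population now: 0–14=5082, 15–29=4290, 30–44=16212, 45–59=14368, 60–74=4765, 75+=20445
— Period 2 —
Births: 16212 × 0.33 = 5350
Group 2: 5082 × 0.975 = 4955
Group 3: 4290 × 0.965 = 4140
Group 4: 16212 × 0.933 = 15126
Group 5: 14368 × 0.953 = 13693
Group 6: 4765 × 0.953 + 20445 × 0.272 = 4541 + 5561 = 10102
Population now: 0–14=5350, 15–29=4955, 30–44=4140, 45–59=15126, 60–74=13693, 75+=10102
— Period 3 —
Births: 4140 × 0.33 = 1366
Group 2: 5350 × 0.975 = 5216
Group 3: 4955 × 0.965 = 4782
Group 4: 4140 × 0.933 = 3863
Group 5: 15126 × 0.953 = 14415
Group 6: 13693 × 0.953 + 10102 × 0.272 = 13049 + 2748 = 15797
Population now: 0–14=1366, 15–29=5216, 30–44=4782, 45–59=3863, 60–74=14415, 75+=15797
— Period 4 —
Births: 4782 × 0.33 = 1578
Group 2: 1366 × 0.975 = 1332
Group 3: 5216 × 0.965 = 5033
Group 4: 4782 × 0.933 = 4462
Group 5: 3863 × 0.953 = 3681
Group 6: 14415 × 0.953 + 15797 × 0.272 = 13737 + 4297 = 18034
Population now: 0–14=1578, 15–29=1332, 30–44=5033, 45–59=4462, 60–74=3681, 75+=18034
Scenario B total after 4 periods: 34120
Difference B − A = 34120 − 32037 = 2083

2083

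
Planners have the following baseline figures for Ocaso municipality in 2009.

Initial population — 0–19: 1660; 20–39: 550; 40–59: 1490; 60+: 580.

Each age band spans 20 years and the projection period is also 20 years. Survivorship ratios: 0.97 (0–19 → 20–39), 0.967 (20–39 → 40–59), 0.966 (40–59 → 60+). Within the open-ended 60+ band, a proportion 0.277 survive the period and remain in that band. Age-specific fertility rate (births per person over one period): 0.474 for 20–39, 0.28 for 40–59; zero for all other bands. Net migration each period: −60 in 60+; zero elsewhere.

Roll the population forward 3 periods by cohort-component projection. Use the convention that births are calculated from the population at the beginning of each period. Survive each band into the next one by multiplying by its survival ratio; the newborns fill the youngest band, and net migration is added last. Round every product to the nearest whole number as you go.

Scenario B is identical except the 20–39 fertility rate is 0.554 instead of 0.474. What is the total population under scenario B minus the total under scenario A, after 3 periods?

Let band 1 be 0–19 through band 4 = 60+.
After projecting period 1:
Births: 550 * 0.474 = 261  |  1490 * 0.28 = 417 → 678
Band 2: 1660 * 0.97 = 1610
Band 3: 550 * 0.967 = 532
Band 4: 1490 * 0.966 + 580 * 0.277 = 1439 + 161 = 1600
Net migration: Band 4 − 60 → 1540
→ [678, 1610, 532, 1540]
After projecting period 2:
Births: 1610 * 0.474 = 763  |  532 * 0.28 = 149 → 912
Band 2: 678 * 0.97 = 658
Band 3: 1610 * 0.967 = 1557
Band 4: 532 * 0.966 + 1540 * 0.277 = 514 + 427 = 941
Net migration: Band 4 − 60 → 881
→ [912, 658, 1557, 881]
After projecting period 3:
Births: 658 * 0.474 = 312  |  1557 * 0.28 = 436 → 748
Band 2: 912 * 0.97 = 885
Band 3: 658 * 0.967 = 636
Band 4: 1557 * 0.966 + 881 * 0.277 = 1504 + 244 = 1748
Net migration: Band 4 − 60 → 1688
→ [748, 885, 636, 1688]
Scenario A total after 3 periods: 3957
Scenario B projection —
After projecting period 1:
Births: 550 * 0.554 = 305  |  1490 * 0.28 = 417 → 722
Band 2: 1660 * 0.97 = 1610
Band 3: 550 * 0.967 = 532
Band 4: 1490 * 0.966 + 580 * 0.277 = 1439 + 161 = 1600
Net migration: Band 4 − 60 → 1540
→ [722, 1610, 532, 1540]
After projecting period 2:
Births: 1610 * 0.554 = 892  |  532 * 0.28 = 149 → 1041
Band 2: 722 * 0.97 = 700
Band 3: 1610 * 0.967 = 1557
Band 4: 532 * 0.966 + 1540 * 0.277 = 514 + 427 = 941
Net migration: Band 4 − 60 → 881
→ [1041, 700, 1557, 881]
After projecting period 3:
Births: 700 * 0.554 = 388  |  1557 * 0.28 = 436 → 824
Band 2: 1041 * 0.97 = 1010
Band 3: 700 * 0.967 = 677
Band 4: 1557 * 0.966 + 881 * 0.277 = 1504 + 244 = 1748
Net migration: Band 4 − 60 → 1688
→ [824, 1010, 677, 1688]
Scenario B total after 3 periods: 4199
Difference B − A = 4199 − 3957 = 242

242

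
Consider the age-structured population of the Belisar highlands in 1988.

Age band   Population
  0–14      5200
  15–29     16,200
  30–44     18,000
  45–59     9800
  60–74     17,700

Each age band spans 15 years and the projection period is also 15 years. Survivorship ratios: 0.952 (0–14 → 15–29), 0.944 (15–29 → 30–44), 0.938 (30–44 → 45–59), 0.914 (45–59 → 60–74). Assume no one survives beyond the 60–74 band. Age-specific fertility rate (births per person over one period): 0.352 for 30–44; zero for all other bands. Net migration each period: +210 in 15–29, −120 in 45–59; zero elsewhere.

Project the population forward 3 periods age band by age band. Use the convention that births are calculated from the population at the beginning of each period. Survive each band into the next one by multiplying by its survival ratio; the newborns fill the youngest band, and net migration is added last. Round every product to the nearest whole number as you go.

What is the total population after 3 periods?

— Period 1 —
Births: 18000 × 0.352 = 6336
15–29: 5200 × 0.952 = 4950
30–44: 16200 × 0.944 = 15293
45–59: 18000 × 0.938 = 16884
60–74: 9800 × 0.914 = 8957
Net migration: 15–29 + 210 → 5160; 45–59 − 120 → 16764
Population now: 0–14=6336, 15–29=5160, 30–44=15293, 45–59=16764, 60–74=8957
— Period 2 —
Births: 15293 × 0.352 = 5383
15–29: 6336 × 0.952 = 6032
30–44: 5160 × 0.944 = 4871
45–59: 15293 × 0.938 = 14345
60–74: 16764 × 0.914 = 15322
Net migration: 15–29 + 210 → 6242; 45–59 − 120 → 14225
Population now: 0–14=5383, 15–29=6242, 30–44=4871, 45–59=14225, 60–74=15322
— Period 3 —
Births: 4871 × 0.352 = 1715
15–29: 5383 × 0.952 = 5125
30–44: 6242 × 0.944 = 5892
45–59: 4871 × 0.938 = 4569
60–74: 14225 × 0.914 = 13002
Net migration: 15–29 + 210 → 5335; 45–59 − 120 → 4449
Population now: 0–14=1715, 15–29=5335, 30–44=5892, 45–59=4449, 60–74=13002
Total after period 3: 1715 + 5335 + 5892 + 4449 + 13002 = 30393

30393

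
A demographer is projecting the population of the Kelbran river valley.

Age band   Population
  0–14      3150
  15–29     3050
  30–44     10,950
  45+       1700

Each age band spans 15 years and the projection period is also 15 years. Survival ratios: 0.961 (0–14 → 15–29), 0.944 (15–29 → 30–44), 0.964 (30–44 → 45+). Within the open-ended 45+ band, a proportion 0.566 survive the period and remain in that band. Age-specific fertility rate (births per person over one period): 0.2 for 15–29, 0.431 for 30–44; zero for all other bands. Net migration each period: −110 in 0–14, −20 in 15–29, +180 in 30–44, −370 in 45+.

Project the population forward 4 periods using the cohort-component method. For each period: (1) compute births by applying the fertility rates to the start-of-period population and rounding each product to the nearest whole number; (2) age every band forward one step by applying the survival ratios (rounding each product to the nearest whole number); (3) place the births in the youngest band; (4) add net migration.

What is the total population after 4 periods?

Call the groups 1 to 4, youngest first.
— Period 1 —
Births: 3050 × 0.2 = 610 ; 10950 × 0.431 = 4719 → 5329
Group 2: 3150 × 0.961 = 3027
Group 3: 3050 × 0.944 = 2879
Group 4: 10950 × 0.964 + 1700 × 0.566 = 10556 + 962 = 11518
Net migration: Group 1 − 110 → 5219; Group 2 − 20 → 3007; Group 3 + 180 → 3059; Group 4 − 370 → 11148
→ [5219, 3007, 3059, 11148]
— Period 2 —
Births: 3007 × 0.2 = 601 ; 3059 × 0.431 = 1318 → 1919
Group 2: 5219 × 0.961 = 5015
Group 3: 3007 × 0.944 = 2839
Group 4: 3059 × 0.964 + 11148 × 0.566 = 2949 + 6310 = 9259
Net migration: Group 1 − 110 → 1809; Group 2 − 20 → 4995; Group 3 + 180 → 3019; Group 4 − 370 → 8889
→ [1809, 4995, 3019, 8889]
— Period 3 —
Births: 4995 × 0.2 = 999 ; 3019 × 0.431 = 1301 → 2300
Group 2: 1809 × 0.961 = 1738
Group 3: 4995 × 0.944 = 4715
Group 4: 3019 × 0.964 + 8889 × 0.566 = 2910 + 5031 = 7941
Net migration: Group 1 − 110 → 2190; Group 2 − 20 → 1718; Group 3 + 180 → 4895; Group 4 − 370 → 7571
→ [2190, 1718, 4895, 7571]
— Period 4 —
Births: 1718 × 0.2 = 344 ; 4895 × 0.431 = 2110 → 2454
Group 2: 2190 × 0.961 = 2105
Group 3: 1718 × 0.944 = 1622
Group 4: 4895 × 0.964 + 7571 × 0.566 = 4719 + 4285 = 9004
Net migration: Group 1 − 110 → 2344; Group 2 − 20 → 2085; Group 3 + 180 → 1802; Group 4 − 370 → 8634
→ [2344, 2085, 1802, 8634]
Total after period 4: 2344 + 2085 + 1802 + 8634 = 14865

14865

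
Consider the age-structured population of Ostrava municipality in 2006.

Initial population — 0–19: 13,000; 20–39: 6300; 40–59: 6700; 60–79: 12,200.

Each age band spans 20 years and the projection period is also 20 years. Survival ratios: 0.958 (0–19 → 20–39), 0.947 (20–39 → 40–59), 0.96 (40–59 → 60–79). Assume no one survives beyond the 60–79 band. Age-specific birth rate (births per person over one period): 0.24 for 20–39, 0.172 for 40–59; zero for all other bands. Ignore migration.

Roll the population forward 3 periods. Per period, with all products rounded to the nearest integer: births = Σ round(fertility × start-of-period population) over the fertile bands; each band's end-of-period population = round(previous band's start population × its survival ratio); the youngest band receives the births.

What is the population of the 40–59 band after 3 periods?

Call the bands 1 to 4, youngest first.
— Period 1 —
Births: 6300 × 0.24 = 1512, 6700 × 0.172 = 1152 → 2664
Band 2: 13000 × 0.958 = 12454
Band 3: 6300 × 0.947 = 5966
Band 4: 6700 × 0.96 = 6432
Population now: 0–19=2664, 20–39=12454, 40–59=5966, 60–79=6432
— Period 2 —
Births: 12454 × 0.24 = 2989, 5966 × 0.172 = 1026 → 4015
Band 2: 2664 × 0.958 = 2552
Band 3: 12454 × 0.947 = 11794
Band 4: 5966 × 0.96 = 5727
Population now: 0–19=4015, 20–39=2552, 40–59=11794, 60–79=5727
— Period 3 —
Births: 2552 × 0.24 = 612, 11794 × 0.172 = 2029 → 2641
Band 2: 4015 × 0.958 = 3846
Band 3: 2552 × 0.947 = 2417
Band 4: 11794 × 0.96 = 11322
Population now: 0–19=2641, 20–39=3846, 40–59=2417, 60–79=11322

2417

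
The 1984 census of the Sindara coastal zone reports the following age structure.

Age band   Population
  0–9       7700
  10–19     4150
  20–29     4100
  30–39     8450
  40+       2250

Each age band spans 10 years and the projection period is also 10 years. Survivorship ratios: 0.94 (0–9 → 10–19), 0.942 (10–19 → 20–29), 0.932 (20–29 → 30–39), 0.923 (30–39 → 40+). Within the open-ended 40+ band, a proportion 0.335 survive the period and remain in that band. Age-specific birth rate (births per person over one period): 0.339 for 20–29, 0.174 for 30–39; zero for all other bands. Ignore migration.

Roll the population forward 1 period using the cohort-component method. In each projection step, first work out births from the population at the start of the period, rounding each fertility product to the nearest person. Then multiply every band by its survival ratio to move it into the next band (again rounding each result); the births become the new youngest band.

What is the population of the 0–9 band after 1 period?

2860

Numbering the bands 1..5 from youngest to oldest:
Period 1:
Births: 4100 × 0.339 = 1390, 8450 × 0.174 = 1470 → 2860
Band 2: 7700 × 0.94 = 7238
Band 3: 4150 × 0.942 = 3909
Band 4: 4100 × 0.932 = 3821
Band 5: 8450 × 0.923 + 2250 × 0.335 = 7799 + 754 = 8553
→ [2860, 7238, 3909, 3821, 8553]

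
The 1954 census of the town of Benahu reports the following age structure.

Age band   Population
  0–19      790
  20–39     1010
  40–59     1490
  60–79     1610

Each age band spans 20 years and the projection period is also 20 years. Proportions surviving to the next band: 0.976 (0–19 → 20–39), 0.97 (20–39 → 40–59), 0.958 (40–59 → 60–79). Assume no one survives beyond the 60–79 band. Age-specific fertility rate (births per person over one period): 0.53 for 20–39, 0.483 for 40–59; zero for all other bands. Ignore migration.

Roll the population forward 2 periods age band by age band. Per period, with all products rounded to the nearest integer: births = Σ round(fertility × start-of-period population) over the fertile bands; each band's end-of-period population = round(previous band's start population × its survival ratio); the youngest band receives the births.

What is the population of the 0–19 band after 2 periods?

882

Numbering the bands 1..4 from youngest to oldest:
Period 1.
Births: 1010 * 0.53 = 535 ; 1490 * 0.483 = 720 — total 1255
Band 2: 790 * 0.976 = 771
Band 3: 1010 * 0.97 = 980
Band 4: 1490 * 0.958 = 1427
→ [1255, 771, 980, 1427]
Period 2.
Births: 771 * 0.53 = 409 ; 980 * 0.483 = 473 — total 882
Band 2: 1255 * 0.976 = 1225
Band 3: 771 * 0.97 = 748
Band 4: 980 * 0.958 = 939
→ [882, 1225, 748, 939]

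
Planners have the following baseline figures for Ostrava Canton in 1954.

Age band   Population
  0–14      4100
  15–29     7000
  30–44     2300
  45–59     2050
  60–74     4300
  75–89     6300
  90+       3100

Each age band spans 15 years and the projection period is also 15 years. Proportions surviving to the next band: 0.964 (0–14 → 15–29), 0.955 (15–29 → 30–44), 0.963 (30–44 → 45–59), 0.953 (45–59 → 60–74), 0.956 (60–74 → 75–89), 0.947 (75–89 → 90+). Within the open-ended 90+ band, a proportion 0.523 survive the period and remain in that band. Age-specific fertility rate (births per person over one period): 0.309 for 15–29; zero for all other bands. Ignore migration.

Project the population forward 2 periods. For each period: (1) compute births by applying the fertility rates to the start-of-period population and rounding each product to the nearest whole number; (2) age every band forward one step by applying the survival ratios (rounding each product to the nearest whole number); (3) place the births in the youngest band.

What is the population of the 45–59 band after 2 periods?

Period 1:
Births: 7000 × 0.309 = 2163
15–29: 4100 × 0.964 = 3952
30–44: 7000 × 0.955 = 6685
45–59: 2300 × 0.963 = 2215
60–74: 2050 × 0.953 = 1954
75–89: 4300 × 0.956 = 4111
90+: 6300 × 0.947 + 3100 × 0.523 = 5966 + 1621 = 7587
End of period: [2163, 3952, 6685, 2215, 1954, 4111, 7587]
Period 2:
Births: 3952 × 0.309 = 1221
15–29: 2163 × 0.964 = 2085
30–44: 3952 × 0.955 = 3774
45–59: 6685 × 0.963 = 6438
60–74: 2215 × 0.953 = 2111
75–89: 1954 × 0.956 = 1868
90+: 4111 × 0.947 + 7587 × 0.523 = 3893 + 3968 = 7861
End of period: [1221, 2085, 3774, 6438, 2111, 1868, 7861]

6438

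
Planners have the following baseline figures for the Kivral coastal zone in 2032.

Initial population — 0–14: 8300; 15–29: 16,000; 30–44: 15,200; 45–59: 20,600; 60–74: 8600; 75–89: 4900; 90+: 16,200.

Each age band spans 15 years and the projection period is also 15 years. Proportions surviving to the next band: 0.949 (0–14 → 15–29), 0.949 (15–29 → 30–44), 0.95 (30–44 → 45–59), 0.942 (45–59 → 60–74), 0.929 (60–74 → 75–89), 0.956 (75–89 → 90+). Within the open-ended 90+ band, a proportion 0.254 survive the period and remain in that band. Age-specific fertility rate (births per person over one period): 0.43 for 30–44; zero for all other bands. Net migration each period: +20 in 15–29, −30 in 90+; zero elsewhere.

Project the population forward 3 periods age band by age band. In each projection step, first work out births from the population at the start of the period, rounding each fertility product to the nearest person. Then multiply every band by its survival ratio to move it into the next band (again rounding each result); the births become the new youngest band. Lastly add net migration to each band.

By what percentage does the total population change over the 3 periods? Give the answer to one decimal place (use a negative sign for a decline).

Call the groups 1 to 7, youngest first.
[period 1]
Births: 15200 * 0.43 = 6536
Group 2: 8300 * 0.949 = 7877
Group 3: 16000 * 0.949 = 15184
Group 4: 15200 * 0.95 = 14440
Group 5: 20600 * 0.942 = 19405
Group 6: 8600 * 0.929 = 7989
Group 7: 4900 * 0.956 + 16200 * 0.254 = 4684 + 4115 = 8799
Net migration: Group 2 + 20 → 7897; Group 7 − 30 → 8769
→ [6536, 7897, 15184, 14440, 19405, 7989, 8769]
[period 2]
Births: 15184 * 0.43 = 6529
Group 2: 6536 * 0.949 = 6203
Group 3: 7897 * 0.949 = 7494
Group 4: 15184 * 0.95 = 14425
Group 5: 14440 * 0.942 = 13602
Group 6: 19405 * 0.929 = 18027
Group 7: 7989 * 0.956 + 8769 * 0.254 = 7637 + 2227 = 9864
Net migration: Group 2 + 20 → 6223; Group 7 − 30 → 9834
→ [6529, 6223, 7494, 14425, 13602, 18027, 9834]
[period 3]
Births: 7494 * 0.43 = 3222
Group 2: 6529 * 0.949 = 6196
Group 3: 6223 * 0.949 = 5906
Group 4: 7494 * 0.95 = 7119
Group 5: 14425 * 0.942 = 13588
Group 6: 13602 * 0.929 = 12636
Group 7: 18027 * 0.956 + 9834 * 0.254 = 17234 + 2498 = 19732
Net migration: Group 2 + 20 → 6216; Group 7 − 30 → 19702
→ [3222, 6216, 5906, 7119, 13588, 12636, 19702]
Total: 89800 → 68389; change = -21411; percentage change = -23.8%

-23.8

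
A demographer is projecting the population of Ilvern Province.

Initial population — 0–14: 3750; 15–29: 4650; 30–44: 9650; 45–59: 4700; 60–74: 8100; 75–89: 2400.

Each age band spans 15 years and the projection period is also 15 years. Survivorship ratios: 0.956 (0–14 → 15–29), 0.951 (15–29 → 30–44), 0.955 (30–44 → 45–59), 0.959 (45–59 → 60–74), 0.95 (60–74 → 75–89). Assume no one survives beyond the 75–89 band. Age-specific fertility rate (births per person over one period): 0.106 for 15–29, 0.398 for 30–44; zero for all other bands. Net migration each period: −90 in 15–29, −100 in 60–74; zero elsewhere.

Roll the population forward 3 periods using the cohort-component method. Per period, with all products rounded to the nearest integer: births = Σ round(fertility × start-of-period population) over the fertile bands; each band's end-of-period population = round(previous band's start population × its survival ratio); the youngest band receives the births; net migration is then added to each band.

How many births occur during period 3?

After projecting period 1:
Births: 4650 × 0.106 = 493, 9650 × 0.398 = 3841 ⇒ total 4334
15–29: 3750 × 0.956 = 3585
30–44: 4650 × 0.951 = 4422
45–59: 9650 × 0.955 = 9216
60–74: 4700 × 0.959 = 4507
75–89: 8100 × 0.95 = 7695
Net migration: 15–29 − 90 → 3495; 60–74 − 100 → 4407
Giving 4334 / 3495 / 4422 / 9216 / 4407 / 7695.
After projecting period 2:
Births: 3495 × 0.106 = 370, 4422 × 0.398 = 1760 ⇒ total 2130
15–29: 4334 × 0.956 = 4143
30–44: 3495 × 0.951 = 3324
45–59: 4422 × 0.955 = 4223
60–74: 9216 × 0.959 = 8838
75–89: 4407 × 0.95 = 4187
Net migration: 15–29 − 90 → 4053; 60–74 − 100 → 8738
Giving 2130 / 4053 / 3324 / 4223 / 8738 / 4187.
After projecting period 3:
Births: 4053 × 0.106 = 430, 3324 × 0.398 = 1323 ⇒ total 1753
15–29: 2130 × 0.956 = 2036
30–44: 4053 × 0.951 = 3854
45–59: 3324 × 0.955 = 3174
60–74: 4223 × 0.959 = 4050
75–89: 8738 × 0.95 = 8301
Net migration: 15–29 − 90 → 1946; 60–74 − 100 → 3950
Giving 1753 / 1946 / 3854 / 3174 / 3950 / 8301.

1753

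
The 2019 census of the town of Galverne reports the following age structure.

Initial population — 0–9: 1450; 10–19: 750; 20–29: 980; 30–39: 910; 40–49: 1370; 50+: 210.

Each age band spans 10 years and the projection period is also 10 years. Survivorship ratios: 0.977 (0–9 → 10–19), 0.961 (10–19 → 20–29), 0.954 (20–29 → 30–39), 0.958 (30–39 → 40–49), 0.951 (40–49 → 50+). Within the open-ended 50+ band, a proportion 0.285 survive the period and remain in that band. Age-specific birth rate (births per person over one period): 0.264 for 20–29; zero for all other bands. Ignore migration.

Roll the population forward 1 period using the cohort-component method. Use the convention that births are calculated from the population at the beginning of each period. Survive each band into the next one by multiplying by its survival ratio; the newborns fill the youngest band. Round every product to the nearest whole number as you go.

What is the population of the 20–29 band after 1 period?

Period 1:
Births: 980 × 0.264 = 259
10–19: 1450 × 0.977 = 1417
20–29: 750 × 0.961 = 721
30–39: 980 × 0.954 = 935
40–49: 910 × 0.958 = 872
50+: 1370 × 0.951 + 210 × 0.285 = 1303 + 60 = 1363
End of period: [259, 1417, 721, 935, 872, 1363]

721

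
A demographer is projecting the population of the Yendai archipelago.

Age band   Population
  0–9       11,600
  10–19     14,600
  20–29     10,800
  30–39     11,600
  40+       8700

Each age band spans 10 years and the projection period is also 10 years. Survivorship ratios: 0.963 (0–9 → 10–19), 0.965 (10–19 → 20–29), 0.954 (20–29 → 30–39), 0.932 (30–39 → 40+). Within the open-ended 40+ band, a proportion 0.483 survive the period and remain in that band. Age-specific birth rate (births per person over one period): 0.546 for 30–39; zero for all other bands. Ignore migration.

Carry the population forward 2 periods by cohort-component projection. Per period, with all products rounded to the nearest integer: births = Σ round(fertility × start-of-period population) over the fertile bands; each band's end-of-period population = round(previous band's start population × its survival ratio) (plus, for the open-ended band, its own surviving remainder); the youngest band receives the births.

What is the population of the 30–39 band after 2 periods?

After projecting period 1:
Births: 11600 * 0.546 = 6334
10–19: 11600 * 0.963 = 11171
20–29: 14600 * 0.965 = 14089
30–39: 10800 * 0.954 = 10303
40+: 11600 * 0.932 + 8700 * 0.483 = 10811 + 4202 = 15013
Population now: 0–9=6334, 10–19=11171, 20–29=14089, 30–39=10303, 40+=15013
After projecting period 2:
Births: 10303 * 0.546 = 5625
10–19: 6334 * 0.963 = 6100
20–29: 11171 * 0.965 = 10780
30–39: 14089 * 0.954 = 13441
40+: 10303 * 0.932 + 15013 * 0.483 = 9602 + 7251 = 16853
Population now: 0–9=5625, 10–19=6100, 20–29=10780, 30–39=13441, 40+=16853

13441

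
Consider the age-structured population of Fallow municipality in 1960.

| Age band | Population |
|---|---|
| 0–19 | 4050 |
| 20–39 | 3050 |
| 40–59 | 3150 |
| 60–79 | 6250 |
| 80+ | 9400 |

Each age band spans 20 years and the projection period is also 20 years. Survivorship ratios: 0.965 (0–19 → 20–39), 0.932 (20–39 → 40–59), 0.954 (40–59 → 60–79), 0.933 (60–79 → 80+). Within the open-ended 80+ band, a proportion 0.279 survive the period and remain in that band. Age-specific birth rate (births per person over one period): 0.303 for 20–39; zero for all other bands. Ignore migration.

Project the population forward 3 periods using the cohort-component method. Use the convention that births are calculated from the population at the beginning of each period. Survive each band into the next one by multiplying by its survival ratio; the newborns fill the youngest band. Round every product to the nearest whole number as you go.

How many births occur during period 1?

After projecting period 1:
Births: 3050 * 0.303 = 924
20–39: 4050 * 0.965 = 3908
40–59: 3050 * 0.932 = 2843
60–79: 3150 * 0.954 = 3005
80+: 6250 * 0.933 + 9400 * 0.279 = 5831 + 2623 = 8454
Population now: 0–19=924, 20–39=3908, 40–59=2843, 60–79=3005, 80+=8454

924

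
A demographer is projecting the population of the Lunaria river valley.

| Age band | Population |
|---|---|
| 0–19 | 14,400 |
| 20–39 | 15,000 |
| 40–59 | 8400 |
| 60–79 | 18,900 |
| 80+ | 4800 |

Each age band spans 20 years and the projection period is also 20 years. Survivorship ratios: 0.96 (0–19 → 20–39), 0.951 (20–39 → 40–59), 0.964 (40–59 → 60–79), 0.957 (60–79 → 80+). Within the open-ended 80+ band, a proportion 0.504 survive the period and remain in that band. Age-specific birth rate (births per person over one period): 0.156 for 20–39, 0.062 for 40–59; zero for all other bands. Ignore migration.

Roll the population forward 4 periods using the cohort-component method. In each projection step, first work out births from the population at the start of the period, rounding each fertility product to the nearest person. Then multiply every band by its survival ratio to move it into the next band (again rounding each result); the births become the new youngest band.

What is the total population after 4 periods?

30461

Period 1.
Births: 15000 × 0.156 = 2340  |  8400 × 0.062 = 521 ⇒ total 2861
20–39: 14400 × 0.96 = 13824
40–59: 15000 × 0.951 = 14265
60–79: 8400 × 0.964 = 8098
80+: 18900 × 0.957 + 4800 × 0.504 = 18087 + 2419 = 20506
→ [2861, 13824, 14265, 8098, 20506]
Period 2.
Births: 13824 × 0.156 = 2157  |  14265 × 0.062 = 884 ⇒ total 3041
20–39: 2861 × 0.96 = 2747
40–59: 13824 × 0.951 = 13147
60–79: 14265 × 0.964 = 13751
80+: 8098 × 0.957 + 20506 × 0.504 = 7750 + 10335 = 18085
→ [3041, 2747, 13147, 13751, 18085]
Period 3.
Births: 2747 × 0.156 = 429  |  13147 × 0.062 = 815 ⇒ total 1244
20–39: 3041 × 0.96 = 2919
40–59: 2747 × 0.951 = 2612
60–79: 13147 × 0.964 = 12674
80+: 13751 × 0.957 + 18085 × 0.504 = 13160 + 9115 = 22275
→ [1244, 2919, 2612, 12674, 22275]
Period 4.
Births: 2919 × 0.156 = 455  |  2612 × 0.062 = 162 ⇒ total 617
20–39: 1244 × 0.96 = 1194
40–59: 2919 × 0.951 = 2776
60–79: 2612 × 0.964 = 2518
80+: 12674 × 0.957 + 22275 × 0.504 = 12129 + 11227 = 23356
→ [617, 1194, 2776, 2518, 23356]
Total after period 4: 617 + 1194 + 2776 + 2518 + 23356 = 30461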